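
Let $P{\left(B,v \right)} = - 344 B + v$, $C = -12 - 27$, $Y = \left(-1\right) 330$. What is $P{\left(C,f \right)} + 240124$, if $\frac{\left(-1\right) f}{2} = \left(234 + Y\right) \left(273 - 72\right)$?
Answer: $292132$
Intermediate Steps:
$Y = -330$
$C = -39$ ($C = -12 - 27 = -39$)
$f = 38592$ ($f = - 2 \left(234 - 330\right) \left(273 - 72\right) = - 2 \left(\left(-96\right) 201\right) = \left(-2\right) \left(-19296\right) = 38592$)
$P{\left(B,v \right)} = v - 344 B$
$P{\left(C,f \right)} + 240124 = \left(38592 - -13416\right) + 240124 = \left(38592 + 13416\right) + 240124 = 52008 + 240124 = 292132$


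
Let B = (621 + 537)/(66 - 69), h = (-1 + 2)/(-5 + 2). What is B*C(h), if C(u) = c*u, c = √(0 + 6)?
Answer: 386*√6/3 ≈ 315.17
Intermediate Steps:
c = √6 ≈ 2.4495
h = -⅓ (h = 1/(-3) = 1*(-⅓) = -⅓ ≈ -0.33333)
C(u) = u*√6 (C(u) = √6*u = u*√6)
B = -386 (B = 1158/(-3) = 1158*(-⅓) = -386)
B*C(h) = -(-386)*√6/3 = 386*√6/3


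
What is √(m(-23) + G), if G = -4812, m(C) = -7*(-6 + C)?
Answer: I*√4609 ≈ 67.89*I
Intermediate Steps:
m(C) = 42 - 7*C
√(m(-23) + G) = √((42 - 7*(-23)) - 4812) = √((42 + 161) - 4812) = √(203 - 4812) = √(-4609) = I*√4609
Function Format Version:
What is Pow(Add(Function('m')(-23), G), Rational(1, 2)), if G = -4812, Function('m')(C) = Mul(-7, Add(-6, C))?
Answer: Mul(I, Pow(4609, Rational(1, 2))) ≈ Mul(67.890, I)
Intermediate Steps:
Function('m')(C) = Add(42, Mul(-7, C))
Pow(Add(Function('m')(-23), G), Rational(1, 2)) = Pow(Add(Add(42, Mul(-7, -23)), -4812), Rational(1, 2)) = Pow(Add(Add(42, 161), -4812), Rational(1, 2)) = Pow(Add(203, -4812), Rational(1, 2)) = Pow(-4609, Rational(1, 2)) = Mul(I, Pow(4609, Rational(1, 2)))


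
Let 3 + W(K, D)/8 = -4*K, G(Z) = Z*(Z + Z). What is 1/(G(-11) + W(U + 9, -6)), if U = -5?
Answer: 1/90 ≈ 0.011111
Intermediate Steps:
G(Z) = 2*Z² (G(Z) = Z*(2*Z) = 2*Z²)
W(K, D) = -24 - 32*K (W(K, D) = -24 + 8*(-4*K) = -24 - 32*K)
1/(G(-11) + W(U + 9, -6)) = 1/(2*(-11)² + (-24 - 32*(-5 + 9))) = 1/(2*121 + (-24 - 32*4)) = 1/(242 + (-24 - 128)) = 1/(242 - 152) = 1/90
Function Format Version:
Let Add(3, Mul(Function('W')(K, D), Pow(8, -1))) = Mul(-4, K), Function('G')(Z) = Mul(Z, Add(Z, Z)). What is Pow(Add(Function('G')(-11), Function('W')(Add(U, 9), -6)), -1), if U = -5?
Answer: Rational(1, 90) ≈ 0.011111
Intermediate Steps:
Function('G')(Z) = Mul(2, Pow(Z, 2)) (Function('G')(Z) = Mul(Z, Mul(2, Z)) = Mul(2, Pow(Z, 2)))
Function('W')(K, D) = Add(-24, Mul(-32, K)) (Function('W')(K, D) = Add(-24, Mul(8, Mul(-4, K))) = Add(-24, Mul(-32, K)))
Pow(Add(Function('G')(-11), Function('W')(Add(U, 9), -6)), -1) = Pow(Add(Mul(2, Pow(-11, 2)), Add(-24, Mul(-32, Add(-5, 9)))), -1) = Pow(Add(Mul(2, 121), Add(-24, Mul(-32, 4))), -1) = Pow(Add(242, Add(-24, -128)), -1) = Pow(Add(242, -152), -1) = Pow(90, -1) = Rational(1, 90)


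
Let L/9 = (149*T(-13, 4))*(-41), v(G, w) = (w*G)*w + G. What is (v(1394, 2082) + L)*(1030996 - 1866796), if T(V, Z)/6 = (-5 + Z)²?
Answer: -5050134919351200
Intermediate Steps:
v(G, w) = G + G*w² (v(G, w) = (G*w)*w + G = G*w² + G = G + G*w²)
T(V, Z) = 6*(-5 + Z)²
L = -329886 (L = 9*((149*(6*(-5 + 4)²))*(-41)) = 9*((149*(6*(-1)²))*(-41)) = 9*((149*(6*1))*(-41)) = 9*((149*6)*(-41)) = 9*(894*(-41)) = 9*(-36654) = -329886)
(v(1394, 2082) + L)*(1030996 - 1866796) = (1394*(1 + 2082²) - 329886)*(1030996 - 1866796) = (1394*(1 + 4334724) - 329886)*(-835800) = (1394*4334725 - 329886)*(-835800) = (6042606650 - 329886)*(-835800) = 6042276764*(-835800) = -5050134919351200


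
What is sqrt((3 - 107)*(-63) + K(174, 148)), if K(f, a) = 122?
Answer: sqrt(6674) ≈ 81.695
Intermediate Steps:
sqrt((3 - 107)*(-63) + K(174, 148)) = sqrt((3 - 107)*(-63) + 122) = sqrt(-104*(-63) + 122) = sqrt(6552 + 122) = sqrt(6674)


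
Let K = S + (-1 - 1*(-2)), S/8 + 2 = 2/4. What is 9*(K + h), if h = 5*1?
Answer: -54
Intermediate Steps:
h = 5
S = -12 (S = -16 + 8*(2/4) = -16 + 8*(2*(1/4)) = -16 + 8*(1/2) = -16 + 4 = -12)
K = -11 (K = -12 + (-1 - 1*(-2)) = -12 + (-1 + 2) = -12 + 1 = -11)
9*(K + h) = 9*(-11 + 5) = 9*(-6) = -54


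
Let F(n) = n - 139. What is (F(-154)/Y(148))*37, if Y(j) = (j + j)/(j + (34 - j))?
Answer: -4981/4 ≈ -1245.3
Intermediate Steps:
F(n) = -139 + n
Y(j) = j/17 (Y(j) = (2*j)/34 = (2*j)*(1/34) = j/17)
(F(-154)/Y(148))*37 = ((-139 - 154)/(((1/17)*148)))*37 = -293/148/17*37 = -293*17/148*37 = -4981/148*37 = -4981/4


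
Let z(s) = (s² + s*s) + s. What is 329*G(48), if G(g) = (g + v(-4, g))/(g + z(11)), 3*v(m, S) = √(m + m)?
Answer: 2256/43 + 94*I*√2/129 ≈ 52.465 + 1.0305*I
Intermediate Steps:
v(m, S) = √2*√m/3 (v(m, S) = √(m + m)/3 = √(2*m)/3 = (√2*√m)/3 = √2*√m/3)
z(s) = s + 2*s² (z(s) = (s² + s²) + s = 2*s² + s = s + 2*s²)
G(g) = (g + 2*I*√2/3)/(253 + g) (G(g) = (g + √2*√(-4)/3)/(g + 11*(1 + 2*11)) = (g + √2*(2*I)/3)/(g + 11*(1 + 22)) = (g + 2*I*√2/3)/(g + 11*23) = (g + 2*I*√2/3)/(g + 253) = (g + 2*I*√2/3)/(253 + g))
329*G(48) = 329*((48 + 2*I*√2/3)/(253 + 48)) = 329*((48 + 2*I*√2/3)/301) = 329*(48/301 + 2*I*√2/903) = 2256/43 + 94*I*√2/129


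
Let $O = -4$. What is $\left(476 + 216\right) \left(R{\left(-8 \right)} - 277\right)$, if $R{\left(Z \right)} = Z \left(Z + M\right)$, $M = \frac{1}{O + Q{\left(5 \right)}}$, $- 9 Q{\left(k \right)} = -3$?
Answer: $- \frac{1604748}{11} \approx -1.4589 \cdot 10^{5}$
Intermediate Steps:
$Q{\left(k \right)} = \frac{1}{3}$ ($Q{\left(k \right)} = \left(- \frac{1}{9}\right) \left(-3\right) = \frac{1}{3}$)
$M = - \frac{3}{11}$ ($M = \frac{1}{-4 + \frac{1}{3}} = \frac{1}{- \frac{11}{3}} = - \frac{3}{11} \approx -0.27273$)
$R{\left(Z \right)} = Z \left(- \frac{3}{11} + Z\right)$ ($R{\left(Z \right)} = Z \left(Z - \frac{3}{11}\right) = Z \left(- \frac{3}{11} + Z\right)$)
$\left(476 + 216\right) \left(R{\left(-8 \right)} - 277\right) = \left(476 + 216\right) \left(\frac{1}{11} \left(-8\right) \left(-3 + 11 \left(-8\right)\right) - 277\right) = 692 \left(\frac{1}{11} \left(-8\right) \left(-3 - 88\right) - 277\right) = 692 \left(\frac{1}{11} \left(-8\right) \left(-91\right) - 277\right) = 692 \left(\frac{728}{11} - 277\right) = 692 \left(- \frac{2319}{11}\right) = - \frac{1604748}{11}$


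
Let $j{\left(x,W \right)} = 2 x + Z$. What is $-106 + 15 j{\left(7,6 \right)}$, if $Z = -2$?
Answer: $74$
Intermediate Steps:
$j{\left(x,W \right)} = -2 + 2 x$ ($j{\left(x,W \right)} = 2 x - 2 = -2 + 2 x$)
$-106 + 15 j{\left(7,6 \right)} = -106 + 15 \left(-2 + 2 \cdot 7\right) = -106 + 15 \left(-2 + 14\right) = -106 + 15 \cdot 12 = -106 + 180 = 74$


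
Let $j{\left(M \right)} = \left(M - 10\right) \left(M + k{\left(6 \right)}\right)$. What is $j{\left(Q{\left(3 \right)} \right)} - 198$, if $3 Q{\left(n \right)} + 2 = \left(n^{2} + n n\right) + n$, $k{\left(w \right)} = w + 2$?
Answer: $- \frac{2255}{9} \approx -250.56$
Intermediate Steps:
$k{\left(w \right)} = 2 + w$
$Q{\left(n \right)} = - \frac{2}{3} + \frac{n}{3} + \frac{2 n^{2}}{3}$ ($Q{\left(n \right)} = - \frac{2}{3} + \frac{\left(n^{2} + n n\right) + n}{3} = - \frac{2}{3} + \frac{\left(n^{2} + n^{2}\right) + n}{3} = - \frac{2}{3} + \frac{2 n^{2} + n}{3} = - \frac{2}{3} + \frac{n + 2 n^{2}}{3} = - \frac{2}{3} + \left(\frac{n}{3} + \frac{2 n^{2}}{3}\right) = - \frac{2}{3} + \frac{n}{3} + \frac{2 n^{2}}{3}$)
$j{\left(M \right)} = \left(-10 + M\right) \left(8 + M\right)$ ($j{\left(M \right)} = \left(M - 10\right) \left(M + \left(2 + 6\right)\right) = \left(-10 + M\right) \left(M + 8\right) = \left(-10 + M\right) \left(8 + M\right)$)
$j{\left(Q{\left(3 \right)} \right)} - 198 = \left(-80 + \left(- \frac{2}{3} + \frac{1}{3} \cdot 3 + \frac{2 \cdot 3^{2}}{3}\right)^{2} - 2 \left(- \frac{2}{3} + \frac{1}{3} \cdot 3 + \frac{2 \cdot 3^{2}}{3}\right)\right) - 198 = \left(-80 + \left(- \frac{2}{3} + 1 + \frac{2}{3} \cdot 9\right)^{2} - 2 \left(- \frac{2}{3} + 1 + \frac{2}{3} \cdot 9\right)\right) - 198 = \left(-80 + \left(- \frac{2}{3} + 1 + 6\right)^{2} - 2 \left(- \frac{2}{3} + 1 + 6\right)\right) - 198 = \left(-80 + \left(\frac{19}{3}\right)^{2} - \frac{38}{3}\right) - 198 = \left(-80 + \frac{361}{9} - \frac{38}{3}\right) - 198 = - \frac{473}{9} - 198 = - \frac{2255}{9}$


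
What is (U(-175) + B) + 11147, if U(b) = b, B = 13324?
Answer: 24296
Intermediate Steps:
(U(-175) + B) + 11147 = (-175 + 13324) + 11147 = 13149 + 11147 = 24296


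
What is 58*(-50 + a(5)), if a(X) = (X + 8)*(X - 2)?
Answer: -638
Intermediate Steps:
a(X) = (-2 + X)*(8 + X) (a(X) = (8 + X)*(-2 + X) = (-2 + X)*(8 + X))
58*(-50 + a(5)) = 58*(-50 + (-16 + 5² + 6*5)) = 58*(-50 + (-16 + 25 + 30)) = 58*(-50 + 39) = 58*(-11) = -638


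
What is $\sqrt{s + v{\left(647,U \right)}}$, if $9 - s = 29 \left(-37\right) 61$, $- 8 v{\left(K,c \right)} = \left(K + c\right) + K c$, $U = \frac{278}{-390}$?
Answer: $\frac{\sqrt{4423667170}}{260} \approx 255.81$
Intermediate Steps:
$U = - \frac{139}{195}$ ($U = 278 \left(- \frac{1}{390}\right) = - \frac{139}{195} \approx -0.71282$)
$v{\left(K,c \right)} = - \frac{K}{8} - \frac{c}{8} - \frac{K c}{8}$ ($v{\left(K,c \right)} = - \frac{\left(K + c\right) + K c}{8} = - \frac{K + c + K c}{8} = - \frac{K}{8} - \frac{c}{8} - \frac{K c}{8}$)
$s = 65462$ ($s = 9 - 29 \left(-37\right) 61 = 9 - \left(-1073\right) 61 = 9 - -65453 = 9 + 65453 = 65462$)
$\sqrt{s + v{\left(647,U \right)}} = \sqrt{65462 - \left(\frac{63013}{780} - \frac{89933}{1560}\right)} = \sqrt{65462 + \left(- \frac{647}{8} + \frac{139}{1560} + \frac{89933}{1560}\right)} = \sqrt{65462 - \frac{12031}{520}} = \sqrt{\frac{34028209}{520}} = \frac{\sqrt{4423667170}}{260}$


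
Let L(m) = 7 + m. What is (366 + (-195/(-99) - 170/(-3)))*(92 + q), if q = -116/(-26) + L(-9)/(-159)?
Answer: 310484484/7579 ≈ 40966.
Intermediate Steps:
q = 9248/2067 (q = -116/(-26) + (7 - 9)/(-159) = -116*(-1/26) - 2*(-1/159) = 58/13 + 2/159 = 9248/2067 ≈ 4.4741)
(366 + (-195/(-99) - 170/(-3)))*(92 + q) = (366 + (-195/(-99) - 170/(-3)))*(92 + 9248/2067) = (366 + (-195*(-1/99) - 170*(-⅓)))*(199412/2067) = (366 + (65/33 + 170/3))*(199412/2067) = (366 + 645/11)*(199412/2067) = (4671/11)*(199412/2067) = 310484484/7579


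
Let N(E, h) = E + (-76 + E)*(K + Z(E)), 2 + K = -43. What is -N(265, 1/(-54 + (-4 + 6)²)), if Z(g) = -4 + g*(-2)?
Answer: 109166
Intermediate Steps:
K = -45 (K = -2 - 43 = -45)
Z(g) = -4 - 2*g
N(E, h) = E + (-76 + E)*(-49 - 2*E) (N(E, h) = E + (-76 + E)*(-45 + (-4 - 2*E)) = E + (-76 + E)*(-49 - 2*E))
-N(265, 1/(-54 + (-4 + 6)²)) = -(3724 - 2*265² + 104*265) = -(3724 - 2*70225 + 27560) = -(3724 - 140450 + 27560) = -1*(-109166) = 109166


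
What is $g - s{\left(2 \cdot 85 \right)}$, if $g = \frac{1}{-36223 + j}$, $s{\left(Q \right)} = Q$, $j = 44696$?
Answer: $- \frac{1440409}{8473} \approx -170.0$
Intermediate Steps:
$g = \frac{1}{8473}$ ($g = \frac{1}{-36223 + 44696} = \frac{1}{8473} \approx 0.00011802$)
$g - s{\left(2 \cdot 85 \right)} = \frac{1}{8473} - 2 \cdot 85 = \frac{1}{8473} - 170 = - \frac{1440409}{8473}$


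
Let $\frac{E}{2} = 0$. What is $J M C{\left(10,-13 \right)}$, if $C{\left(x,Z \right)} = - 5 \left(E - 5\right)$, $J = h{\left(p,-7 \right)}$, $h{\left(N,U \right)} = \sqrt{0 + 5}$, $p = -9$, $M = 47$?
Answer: $1175 \sqrt{5} \approx 2627.4$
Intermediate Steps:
$E = 0$ ($E = 2 \cdot 0 = 0$)
$h{\left(N,U \right)} = \sqrt{5}$
$J = \sqrt{5} \approx 2.2361$
$C{\left(x,Z \right)} = 25$ ($C{\left(x,Z \right)} = - 5 \left(0 - 5\right) = \left(-5\right) \left(-5\right) = 25$)
$J M C{\left(10,-13 \right)} = \sqrt{5} \cdot 47 \cdot 25 = 47 \sqrt{5} \cdot 25 = 1175 \sqrt{5}$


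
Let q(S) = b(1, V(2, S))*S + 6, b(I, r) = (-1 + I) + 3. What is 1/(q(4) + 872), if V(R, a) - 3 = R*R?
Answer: 1/890 ≈ 0.0011236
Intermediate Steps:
V(R, a) = 3 + R² (V(R, a) = 3 + R*R = 3 + R²)
b(I, r) = 2 + I
q(S) = 6 + 3*S (q(S) = (2 + 1)*S + 6 = 3*S + 6 = 6 + 3*S)
1/(q(4) + 872) = 1/((6 + 3*4) + 872) = 1/((6 + 12) + 872) = 1/(18 + 872) = 1/890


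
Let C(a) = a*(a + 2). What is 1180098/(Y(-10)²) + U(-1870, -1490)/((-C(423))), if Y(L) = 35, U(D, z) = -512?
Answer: 8486109806/8808975 ≈ 963.35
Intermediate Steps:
C(a) = a*(2 + a)
1180098/(Y(-10)²) + U(-1870, -1490)/((-C(423))) = 1180098/(35²) - 512*(-1/(423*(2 + 423))) = 1180098/1225 - 512/((-423*425)) = 1180098*(1/1225) - 512/((-1*179775)) = 1180098/1225 - 512/(-179775) = 1180098/1225 - 512*(-1/179775) = 1180098/1225 + 512/179775 = 8486109806/8808975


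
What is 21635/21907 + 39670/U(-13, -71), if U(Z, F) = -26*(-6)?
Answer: 436212875/1708746 ≈ 255.28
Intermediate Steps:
U(Z, F) = 156
21635/21907 + 39670/U(-13, -71) = 21635/21907 + 39670/156 = 21635*(1/21907) + 39670*(1/156) = 21635/21907 + 19835/78 = 436212875/1708746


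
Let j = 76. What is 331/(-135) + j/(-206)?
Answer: -39223/13905 ≈ -2.8208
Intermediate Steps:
331/(-135) + j/(-206) = 331/(-135) + 76/(-206) = 331*(-1/135) + 76*(-1/206) = -331/135 - 38/103 = -39223/13905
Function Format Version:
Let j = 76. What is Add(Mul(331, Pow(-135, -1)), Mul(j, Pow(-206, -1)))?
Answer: Rational(-39223, 13905) ≈ -2.8208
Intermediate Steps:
Add(Mul(331, Pow(-135, -1)), Mul(j, Pow(-206, -1))) = Add(Mul(331, Pow(-135, -1)), Mul(76, Pow(-206, -1))) = Add(Mul(331, Rational(-1, 135)), Mul(76, Rational(-1, 206))) = Add(Rational(-331, 135), Rational(-38, 103)) = Rational(-39223, 13905)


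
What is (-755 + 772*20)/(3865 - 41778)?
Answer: -14685/37913 ≈ -0.38733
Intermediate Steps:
(-755 + 772*20)/(3865 - 41778) = (-755 + 15440)/(-37913) = 14685*(-1/37913) = -14685/37913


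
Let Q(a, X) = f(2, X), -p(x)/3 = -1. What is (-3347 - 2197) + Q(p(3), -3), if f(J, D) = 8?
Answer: -5536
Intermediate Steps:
p(x) = 3 (p(x) = -3*(-1) = 3)
Q(a, X) = 8
(-3347 - 2197) + Q(p(3), -3) = (-3347 - 2197) + 8 = -5544 + 8 = -5536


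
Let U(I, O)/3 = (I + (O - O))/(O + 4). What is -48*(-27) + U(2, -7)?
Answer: 1294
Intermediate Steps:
U(I, O) = 3*I/(4 + O) (U(I, O) = 3*((I + (O - O))/(O + 4)) = 3*((I + 0)/(4 + O)) = 3*(I/(4 + O)) = 3*I/(4 + O))
-48*(-27) + U(2, -7) = -48*(-27) + 3*2/(4 - 7) = 1296 + 3*2/(-3) = 1296 + 3*2*(-⅓) = 1296 - 2 = 1294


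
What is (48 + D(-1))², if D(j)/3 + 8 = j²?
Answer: 729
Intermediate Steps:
D(j) = -24 + 3*j²
(48 + D(-1))² = (48 + (-24 + 3*(-1)²))² = (48 + (-24 + 3*1))² = (48 + (-24 + 3))² = (48 - 21)² = 27² = 729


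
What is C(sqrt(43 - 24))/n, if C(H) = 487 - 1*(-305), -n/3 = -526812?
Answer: 2/3991 ≈ 0.00050113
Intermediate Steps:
n = 1580436 (n = -3*(-526812) = 1580436)
C(H) = 792 (C(H) = 487 + 305 = 792)
C(sqrt(43 - 24))/n = 792/1580436 = 792*(1/1580436) = 2/3991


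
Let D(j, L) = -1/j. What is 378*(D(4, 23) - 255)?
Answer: -192969/2 ≈ -96485.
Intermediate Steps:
378*(D(4, 23) - 255) = 378*(-1/4 - 255) = 378*(-1021/4) = -192969/2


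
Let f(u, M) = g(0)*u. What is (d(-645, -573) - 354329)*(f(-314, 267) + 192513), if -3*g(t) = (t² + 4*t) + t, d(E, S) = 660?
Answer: -68085880197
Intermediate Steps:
g(t) = -5*t/3 - t²/3 (g(t) = -((t² + 4*t) + t)/3 = -(t² + 5*t)/3 = -5*t/3 - t²/3)
f(u, M) = 0 (f(u, M) = (-⅓*0*(5 + 0))*u = (-⅓*0*5)*u = 0*u = 0)
(d(-645, -573) - 354329)*(f(-314, 267) + 192513) = (660 - 354329)*(0 + 192513) = -353669*192513 = -68085880197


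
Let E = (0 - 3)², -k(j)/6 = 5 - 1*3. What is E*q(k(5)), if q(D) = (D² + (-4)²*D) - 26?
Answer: -666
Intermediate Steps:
k(j) = -12 (k(j) = -6*(5 - 1*3) = -6*(5 - 3) = -6*2 = -12)
E = 9 (E = (-3)² = 9)
q(D) = -26 + D² + 16*D (q(D) = (D² + 16*D) - 26 = -26 + D² + 16*D)
E*q(k(5)) = 9*(-26 + (-12)² + 16*(-12)) = 9*(-26 + 144 - 192) = 9*(-74) = -666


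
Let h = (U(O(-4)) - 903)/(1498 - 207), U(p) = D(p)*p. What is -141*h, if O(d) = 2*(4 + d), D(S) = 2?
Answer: 127323/1291 ≈ 98.624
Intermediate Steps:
O(d) = 8 + 2*d
U(p) = 2*p
h = -903/1291 (h = (2*(8 + 2*(-4)) - 903)/(1498 - 207) = (2*(8 - 8) - 903)/1291 = (2*0 - 903)*(1/1291) = (0 - 903)*(1/1291) = -903*1/1291 = -903/1291 ≈ -0.69946)
-141*h = -141*(-903/1291) = 127323/1291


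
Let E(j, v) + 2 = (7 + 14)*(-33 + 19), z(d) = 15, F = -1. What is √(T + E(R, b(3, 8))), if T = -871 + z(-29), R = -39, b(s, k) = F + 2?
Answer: 24*I*√2 ≈ 33.941*I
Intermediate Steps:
b(s, k) = 1 (b(s, k) = -1 + 2 = 1)
E(j, v) = -296 (E(j, v) = -2 + (7 + 14)*(-33 + 19) = -2 + 21*(-14) = -2 - 294 = -296)
T = -856 (T = -871 + 15 = -856)
√(T + E(R, b(3, 8))) = √(-856 - 296) = √(-1152) = 24*I*√2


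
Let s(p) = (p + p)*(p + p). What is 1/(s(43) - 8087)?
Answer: -1/691 ≈ -0.0014472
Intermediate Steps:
s(p) = 4*p² (s(p) = (2*p)*(2*p) = 4*p²)
1/(s(43) - 8087) = 1/(4*43² - 8087) = 1/(4*1849 - 8087) = 1/(7396 - 8087) = 1/(-691) = -1/691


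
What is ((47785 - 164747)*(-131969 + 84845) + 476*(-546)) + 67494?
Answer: 5511524886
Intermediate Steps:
((47785 - 164747)*(-131969 + 84845) + 476*(-546)) + 67494 = (-116962*(-47124) - 259896) + 67494 = (5511717288 - 259896) + 67494 = 5511457392 + 67494 = 5511524886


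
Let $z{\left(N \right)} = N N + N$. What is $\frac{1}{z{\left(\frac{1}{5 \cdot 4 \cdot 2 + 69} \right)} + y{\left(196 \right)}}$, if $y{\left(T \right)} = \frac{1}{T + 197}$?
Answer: $\frac{4669233}{55111} \approx 84.724$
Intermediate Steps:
$y{\left(T \right)} = \frac{1}{197 + T}$
$z{\left(N \right)} = N + N^{2}$ ($z{\left(N \right)} = N^{2} + N = N + N^{2}$)
$\frac{1}{z{\left(\frac{1}{5 \cdot 4 \cdot 2 + 69} \right)} + y{\left(196 \right)}} = \frac{1}{\frac{1 + \frac{1}{5 \cdot 4 \cdot 2 + 69}}{5 \cdot 4 \cdot 2 + 69} + \frac{1}{197 + 196}} = \frac{1}{\frac{1 + \frac{1}{20 \cdot 2 + 69}}{20 \cdot 2 + 69} + \frac{1}{393}} = \frac{1}{\frac{1 + \frac{1}{40 + 69}}{40 + 69} + \frac{1}{393}} = \frac{1}{\frac{1 + \frac{1}{109}}{109} + \frac{1}{393}} = \frac{1}{\frac{1}{109} \cdot \frac{110}{109} + \frac{1}{393}} = \frac{1}{\frac{110}{11881} + \frac{1}{393}} = \frac{1}{\frac{55111}{4669233}} = \frac{4669233}{55111}$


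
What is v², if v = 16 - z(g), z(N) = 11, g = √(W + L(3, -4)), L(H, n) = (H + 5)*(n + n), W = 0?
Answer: 25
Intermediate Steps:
L(H, n) = 2*n*(5 + H) (L(H, n) = (5 + H)*(2*n) = 2*n*(5 + H))
g = 8*I (g = √(0 + 2*(-4)*(5 + 3)) = √(0 + 2*(-4)*8) = √(0 - 64) = √(-64) = 8*I ≈ 8.0*I)
v = 5 (v = 16 - 1*11 = 16 - 11 = 5)
v² = 5² = 25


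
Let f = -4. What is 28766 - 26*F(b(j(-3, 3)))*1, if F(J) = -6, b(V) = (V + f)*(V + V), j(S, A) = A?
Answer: 28922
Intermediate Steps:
b(V) = 2*V*(-4 + V) (b(V) = (V - 4)*(V + V) = (-4 + V)*(2*V) = 2*V*(-4 + V))
28766 - 26*F(b(j(-3, 3)))*1 = 28766 - 26*(-6)*1 = 28766 + 156*1 = 28766 + 156 = 28922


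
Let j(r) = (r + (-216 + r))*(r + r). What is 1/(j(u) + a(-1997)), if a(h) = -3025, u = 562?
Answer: 1/1017567 ≈ 9.8274e-7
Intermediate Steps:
j(r) = 2*r*(-216 + 2*r) (j(r) = (-216 + 2*r)*(2*r) = 2*r*(-216 + 2*r))
1/(j(u) + a(-1997)) = 1/(4*562*(-108 + 562) - 3025) = 1/(4*562*454 - 3025) = 1/(1020592 - 3025) = 1/1017567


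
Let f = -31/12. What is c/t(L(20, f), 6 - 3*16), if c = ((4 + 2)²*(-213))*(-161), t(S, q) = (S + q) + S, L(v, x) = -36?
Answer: -205758/19 ≈ -10829.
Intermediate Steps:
f = -31/12 (f = -31*1/12 = -31/12 ≈ -2.5833)
t(S, q) = q + 2*S
c = 1234548 (c = (6²*(-213))*(-161) = (36*(-213))*(-161) = -7668*(-161) = 1234548)
c/t(L(20, f), 6 - 3*16) = 1234548/((6 - 3*16) + 2*(-36)) = 1234548/((6 - 48) - 72) = 1234548/(-42 - 72) = 1234548/(-114) = 1234548*(-1/114) = -205758/19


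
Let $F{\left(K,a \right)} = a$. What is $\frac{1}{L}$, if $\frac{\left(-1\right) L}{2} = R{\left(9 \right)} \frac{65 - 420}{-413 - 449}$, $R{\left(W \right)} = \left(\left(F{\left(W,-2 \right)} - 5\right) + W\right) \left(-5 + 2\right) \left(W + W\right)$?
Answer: $\frac{431}{38340} \approx 0.011242$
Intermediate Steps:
$R{\left(W \right)} = 2 W \left(21 - 3 W\right)$ ($R{\left(W \right)} = \left(\left(-2 - 5\right) + W\right) \left(-5 + 2\right) \left(W + W\right) = \left(\left(-2 - 5\right) + W\right) \left(-3\right) 2 W = \left(-7 + W\right) \left(-3\right) 2 W = \left(21 - 3 W\right) 2 W = 2 W \left(21 - 3 W\right)$)
$L = \frac{38340}{431}$ ($L = - 2 \cdot 6 \cdot 9 \left(7 - 9\right) \frac{65 - 420}{-413 - 449} = - 2 \cdot 6 \cdot 9 \left(7 - 9\right) \left(- \frac{355}{-862}\right) = - 2 \cdot 6 \cdot 9 \left(-2\right) \left(\left(-355\right) \left(- \frac{1}{862}\right)\right) = - 2 \left(\left(-108\right) \frac{355}{862}\right) = \left(-2\right) \left(- \frac{19170}{431}\right) = \frac{38340}{431} \approx 88.956$)
$\frac{1}{L} = \frac{1}{\frac{38340}{431}} = \frac{431}{38340}$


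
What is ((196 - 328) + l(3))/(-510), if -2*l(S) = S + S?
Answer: 9/34 ≈ 0.26471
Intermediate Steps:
l(S) = -S (l(S) = -(S + S)/2 = -S)
((196 - 328) + l(3))/(-510) = ((196 - 328) - 1*3)/(-510) = (-132 - 3)*(-1/510) = -135*(-1/510) = 9/34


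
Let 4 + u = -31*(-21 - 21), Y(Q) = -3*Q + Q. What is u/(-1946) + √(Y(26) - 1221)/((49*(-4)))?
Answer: -649/973 - I*√1273/196 ≈ -0.66701 - 0.18204*I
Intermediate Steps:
Y(Q) = -2*Q
u = 1298 (u = -4 - 31*(-21 - 21) = -4 - 31*(-42) = -4 + 1302 = 1298)
u/(-1946) + √(Y(26) - 1221)/((49*(-4))) = 1298/(-1946) + √(-2*26 - 1221)/((49*(-4))) = 1298*(-1/1946) + √(-52 - 1221)/(-196) = -649/973 + √(-1273)*(-1/196) = -649/973 + (I*√1273)*(-1/196) = -649/973 - I*√1273/196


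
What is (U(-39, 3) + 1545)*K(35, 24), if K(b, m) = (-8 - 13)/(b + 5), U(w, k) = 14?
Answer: -32739/40 ≈ -818.47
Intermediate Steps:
K(b, m) = -21/(5 + b)
(U(-39, 3) + 1545)*K(35, 24) = (14 + 1545)*(-21/(5 + 35)) = 1559*(-21/40) = -32739/40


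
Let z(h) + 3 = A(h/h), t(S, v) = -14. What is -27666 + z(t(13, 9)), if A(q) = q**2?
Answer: -27668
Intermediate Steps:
z(h) = -2 (z(h) = -3 + (h/h)**2 = -3 + 1**2 = -3 + 1 = -2)
-27666 + z(t(13, 9)) = -27666 - 2 = -27668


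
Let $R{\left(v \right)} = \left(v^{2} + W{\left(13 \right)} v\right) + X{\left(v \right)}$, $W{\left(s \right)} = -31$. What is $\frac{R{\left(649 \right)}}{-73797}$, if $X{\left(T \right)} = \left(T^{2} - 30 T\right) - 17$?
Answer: $- \frac{802796}{73797} \approx -10.878$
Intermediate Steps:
$X{\left(T \right)} = -17 + T^{2} - 30 T$
$R{\left(v \right)} = -17 - 61 v + 2 v^{2}$ ($R{\left(v \right)} = \left(v^{2} - 31 v\right) - \left(17 - v^{2} + 30 v\right) = -17 - 61 v + 2 v^{2}$)
$\frac{R{\left(649 \right)}}{-73797} = \frac{-17 - 39589 + 2 \cdot 649^{2}}{-73797} = \left(-17 - 39589 + 2 \cdot 421201\right) \left(- \frac{1}{73797}\right) = \left(-17 - 39589 + 842402\right) \left(- \frac{1}{73797}\right) = 802796 \left(- \frac{1}{73797}\right) = - \frac{802796}{73797}$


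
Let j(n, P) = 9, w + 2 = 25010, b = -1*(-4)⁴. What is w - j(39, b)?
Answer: 24999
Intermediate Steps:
b = -256 (b = -1*256 = -256)
w = 25008 (w = -2 + 25010 = 25008)
w - j(39, b) = 25008 - 1*9 = 25008 - 9 = 24999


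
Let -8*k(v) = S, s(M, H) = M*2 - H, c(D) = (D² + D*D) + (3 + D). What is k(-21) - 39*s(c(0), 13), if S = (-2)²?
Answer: 545/2 ≈ 272.50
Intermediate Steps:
c(D) = 3 + D + 2*D² (c(D) = (D² + D²) + (3 + D) = 2*D² + (3 + D) = 3 + D + 2*D²)
s(M, H) = -H + 2*M (s(M, H) = 2*M - H = -H + 2*M)
S = 4
k(v) = -½ (k(v) = -⅛*4 = -½)
k(-21) - 39*s(c(0), 13) = -½ - 39*(-1*13 + 2*(3 + 0 + 2*0²)) = -½ - 39*(-13 + 2*(3 + 0 + 2*0)) = -½ - 39*(-13 + 2*(3 + 0 + 0)) = -½ - 39*(-13 + 2*3) = -½ - 39*(-13 + 6) = -½ - 39*(-7) = -½ + 273 = 545/2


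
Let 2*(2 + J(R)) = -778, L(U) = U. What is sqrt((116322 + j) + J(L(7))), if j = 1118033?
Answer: 2*sqrt(308491) ≈ 1110.8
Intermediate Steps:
J(R) = -391 (J(R) = -2 + (1/2)*(-778) = -2 - 389 = -391)
sqrt((116322 + j) + J(L(7))) = sqrt((116322 + 1118033) - 391) = sqrt(1234355 - 391) = sqrt(1233964) = 2*sqrt(308491)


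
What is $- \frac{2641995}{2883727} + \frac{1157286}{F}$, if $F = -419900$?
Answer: $- \frac{10060340691}{2739540650} \approx -3.6723$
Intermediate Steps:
$- \frac{2641995}{2883727} + \frac{1157286}{F} = - \frac{2641995}{2883727} + \frac{1157286}{-419900} = \left(-2641995\right) \frac{1}{2883727} + 1157286 \left(- \frac{1}{419900}\right) = - \frac{2641995}{2883727} - \frac{44511}{16150} = - \frac{10060340691}{2739540650}$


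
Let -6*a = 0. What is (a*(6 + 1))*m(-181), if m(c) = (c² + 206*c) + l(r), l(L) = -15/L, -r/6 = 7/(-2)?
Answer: 0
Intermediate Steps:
r = 21 (r = -42/(-2) = -42*(-1)/2 = -6*(-7/2) = 21)
a = 0 (a = -⅙*0 = 0)
m(c) = -5/7 + c² + 206*c (m(c) = (c² + 206*c) - 15/21 = (c² + 206*c) - 15*1/21 = (c² + 206*c) - 5/7 = -5/7 + c² + 206*c)
(a*(6 + 1))*m(-181) = (0*(6 + 1))*(-5/7 + (-181)² + 206*(-181)) = (0*7)*(-5/7 + 32761 - 37286) = 0*(-31680/7) = 0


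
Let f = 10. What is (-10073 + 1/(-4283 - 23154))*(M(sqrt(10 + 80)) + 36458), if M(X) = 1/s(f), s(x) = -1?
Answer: -10075726888214/27437 ≈ -3.6723e+8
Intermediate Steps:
M(X) = -1 (M(X) = 1/(-1) = -1)
(-10073 + 1/(-4283 - 23154))*(M(sqrt(10 + 80)) + 36458) = (-10073 + 1/(-4283 - 23154))*(-1 + 36458) = (-10073 + 1/(-27437))*36457 = (-10073 - 1/27437)*36457 = -276372902/27437*36457 = -10075726888214/27437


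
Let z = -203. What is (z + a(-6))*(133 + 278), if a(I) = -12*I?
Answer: -53841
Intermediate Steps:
(z + a(-6))*(133 + 278) = (-203 - 12*(-6))*(133 + 278) = (-203 + 72)*411 = -131*411 = -53841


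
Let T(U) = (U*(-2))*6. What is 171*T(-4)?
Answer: 8208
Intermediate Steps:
T(U) = -12*U (T(U) = -2*U*6 = -12*U)
171*T(-4) = 171*(-12*(-4)) = 171*48 = 8208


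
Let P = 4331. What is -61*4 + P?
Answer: 4087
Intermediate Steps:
-61*4 + P = -61*4 + 4331 = -244 + 4331 = 4087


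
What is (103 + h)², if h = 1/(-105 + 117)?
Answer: 1530169/144 ≈ 10626.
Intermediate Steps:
h = 1/12 ≈ 0.083333
(103 + h)² = (103 + 1/12)² = (1237/12)² = 1530169/144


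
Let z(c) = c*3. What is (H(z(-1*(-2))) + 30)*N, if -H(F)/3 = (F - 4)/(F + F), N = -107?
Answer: -6313/2 ≈ -3156.5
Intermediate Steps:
z(c) = 3*c
H(F) = -3*(-4 + F)/(2*F) (H(F) = -3*(F - 4)/(F + F) = -3*(-4 + F)/(2*F))
(H(z(-1*(-2))) + 30)*N = ((-3/2 + 6/((3*(-1*(-2))))) + 30)*(-107) = ((-3/2 + 6/((3*2))) + 30)*(-107) = ((-3/2 + 6/6) + 30)*(-107) = ((-3/2 + 6*(1/6)) + 30)*(-107) = ((-3/2 + 1) + 30)*(-107) = (-1/2 + 30)*(-107) = (59/2)*(-107) = -6313/2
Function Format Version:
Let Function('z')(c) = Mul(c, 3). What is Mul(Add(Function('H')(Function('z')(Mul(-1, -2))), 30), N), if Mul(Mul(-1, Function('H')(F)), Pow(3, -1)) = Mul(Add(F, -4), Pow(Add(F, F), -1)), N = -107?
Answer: Rational(-6313, 2) ≈ -3156.5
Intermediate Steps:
Function('z')(c) = Mul(3, c)
Function('H')(F) = Mul(Rational(-3, 2), Pow(F, -1), Add(-4, F)) (Function('H')(F) = Mul(-3, Mul(Add(F, -4), Pow(Add(F, F), -1))) = Mul(-3, Mul(Add(-4, F), Pow(Mul(2, F), -1))) = Mul(-3, Mul(Add(-4, F), Mul(Rational(1, 2), Pow(F, -1)))) = Mul(-3, Mul(Rational(1, 2), Pow(F, -1), Add(-4, F))) = Mul(Rational(-3, 2), Pow(F, -1), Add(-4, F)))
Mul(Add(Function('H')(Function('z')(Mul(-1, -2))), 30), N) = Mul(Add(Add(Rational(-3, 2), Mul(6, Pow(Mul(3, Mul(-1, -2)), -1))), 30), -107) = Mul(Add(Add(Rational(-3, 2), Mul(6, Pow(Mul(3, 2), -1))), 30), -107) = Mul(Add(Add(Rational(-3, 2), Mul(6, Pow(6, -1))), 30), -107) = Mul(Add(Add(Rational(-3, 2), Mul(6, Rational(1, 6))), 30), -107) = Mul(Add(Add(Rational(-3, 2), 1), 30), -107) = Mul(Add(Rational(-1, 2), 30), -107) = Mul(Rational(59, 2), -107) = Rational(-6313, 2)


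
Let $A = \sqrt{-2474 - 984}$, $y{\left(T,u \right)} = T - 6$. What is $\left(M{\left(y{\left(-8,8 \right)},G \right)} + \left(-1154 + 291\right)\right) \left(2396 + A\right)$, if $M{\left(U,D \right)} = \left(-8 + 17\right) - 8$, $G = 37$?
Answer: $-2065352 - 862 i \sqrt{3458} \approx -2.0654 \cdot 10^{6} - 50690.0 i$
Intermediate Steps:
$y{\left(T,u \right)} = -6 + T$
$M{\left(U,D \right)} = 1$ ($M{\left(U,D \right)} = 9 - 8 = 1$)
$A = i \sqrt{3458}$ ($A = \sqrt{-3458} = i \sqrt{3458} \approx 58.805 i$)
$\left(M{\left(y{\left(-8,8 \right)},G \right)} + \left(-1154 + 291\right)\right) \left(2396 + A\right) = \left(1 + \left(-1154 + 291\right)\right) \left(2396 + i \sqrt{3458}\right) = \left(1 - 863\right) \left(2396 + i \sqrt{3458}\right) = - 862 \left(2396 + i \sqrt{3458}\right) = -2065352 - 862 i \sqrt{3458}$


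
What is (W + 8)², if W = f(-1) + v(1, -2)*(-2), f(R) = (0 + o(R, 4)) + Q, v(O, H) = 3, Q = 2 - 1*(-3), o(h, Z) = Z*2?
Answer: 225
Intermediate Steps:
o(h, Z) = 2*Z
Q = 5 (Q = 2 + 3 = 5)
f(R) = 13 (f(R) = (0 + 2*4) + 5 = (0 + 8) + 5 = 8 + 5 = 13)
W = 7 (W = 13 + 3*(-2) = 13 - 6 = 7)
(W + 8)² = (7 + 8)² = 15² = 225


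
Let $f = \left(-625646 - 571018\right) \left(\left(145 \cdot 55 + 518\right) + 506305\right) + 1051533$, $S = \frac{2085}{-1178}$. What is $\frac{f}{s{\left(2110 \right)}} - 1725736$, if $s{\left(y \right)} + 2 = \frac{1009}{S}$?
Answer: $\frac{183197612228089}{170396} \approx 1.0751 \cdot 10^{9}$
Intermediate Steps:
$S = - \frac{2085}{1178}$ ($S = 2085 \left(- \frac{1}{1178}\right) = - \frac{2085}{1178} \approx -1.7699$)
$s{\left(y \right)} = - \frac{1192772}{2085}$ ($s{\left(y \right)} = -2 + \frac{1009}{- \frac{2085}{1178}} = -2 + 1009 \left(- \frac{1178}{2085}\right) = -2 - \frac{1188602}{2085} = - \frac{1192772}{2085}$)
$f = -616039182339$ ($f = - 1196664 \left(\left(7975 + 518\right) + 506305\right) + 1051533 = - 1196664 \left(8493 + 506305\right) + 1051533 = \left(-1196664\right) 514798 + 1051533 = -616040233872 + 1051533 = -616039182339$)
$\frac{f}{s{\left(2110 \right)}} - 1725736 = - \frac{616039182339}{- \frac{1192772}{2085}} - 1725736 = \left(-616039182339\right) \left(- \frac{2085}{1192772}\right) - 1725736 = \frac{183491670739545}{170396} - 1725736 = \frac{183197612228089}{170396}$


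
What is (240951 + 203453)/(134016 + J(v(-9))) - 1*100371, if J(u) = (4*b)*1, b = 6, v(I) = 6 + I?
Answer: -3363321109/33510 ≈ -1.0037e+5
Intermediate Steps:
J(u) = 24 (J(u) = (4*6)*1 = 24*1 = 24)
(240951 + 203453)/(134016 + J(v(-9))) - 1*100371 = (240951 + 203453)/(134016 + 24) - 1*100371 = 444404/134040 - 100371 = 444404*(1/134040) - 100371 = 111101/33510 - 100371 = -3363321109/33510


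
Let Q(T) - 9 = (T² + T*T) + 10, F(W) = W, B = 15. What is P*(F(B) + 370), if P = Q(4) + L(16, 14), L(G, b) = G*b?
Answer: 105875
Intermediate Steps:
Q(T) = 19 + 2*T² (Q(T) = 9 + ((T² + T*T) + 10) = 9 + ((T² + T²) + 10) = 9 + (2*T² + 10) = 9 + (10 + 2*T²) = 19 + 2*T²)
P = 275 (P = (19 + 2*4²) + 16*14 = (19 + 2*16) + 224 = (19 + 32) + 224 = 51 + 224 = 275)
P*(F(B) + 370) = 275*(15 + 370) = 275*385 = 105875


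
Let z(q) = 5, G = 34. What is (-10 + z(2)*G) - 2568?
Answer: -2408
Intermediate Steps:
(-10 + z(2)*G) - 2568 = (-10 + 5*34) - 2568 = (-10 + 170) - 2568 = 160 - 2568 = -2408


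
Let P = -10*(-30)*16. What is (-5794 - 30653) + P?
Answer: -31647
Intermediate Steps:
P = 4800 (P = 300*16 = 4800)
(-5794 - 30653) + P = (-5794 - 30653) + 4800 = -36447 + 4800 = -31647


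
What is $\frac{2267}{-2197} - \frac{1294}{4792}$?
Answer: $- \frac{6853191}{5264012} \approx -1.3019$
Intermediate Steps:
$\frac{2267}{-2197} - \frac{1294}{4792} = 2267 \left(- \frac{1}{2197}\right) - \frac{647}{2396} = - \frac{2267}{2197} - \frac{647}{2396} = - \frac{6853191}{5264012}$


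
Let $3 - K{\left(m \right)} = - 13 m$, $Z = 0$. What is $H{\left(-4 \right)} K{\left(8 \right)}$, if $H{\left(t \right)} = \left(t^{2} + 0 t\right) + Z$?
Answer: $1712$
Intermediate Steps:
$K{\left(m \right)} = 3 + 13 m$ ($K{\left(m \right)} = 3 - - 13 m = 3 + 13 m$)
$H{\left(t \right)} = t^{2}$ ($H{\left(t \right)} = \left(t^{2} + 0 t\right) + 0 = \left(t^{2} + 0\right) + 0 = t^{2} + 0 = t^{2}$)
$H{\left(-4 \right)} K{\left(8 \right)} = \left(-4\right)^{2} \left(3 + 13 \cdot 8\right) = 16 \left(3 + 104\right) = 16 \cdot 107 = 1712$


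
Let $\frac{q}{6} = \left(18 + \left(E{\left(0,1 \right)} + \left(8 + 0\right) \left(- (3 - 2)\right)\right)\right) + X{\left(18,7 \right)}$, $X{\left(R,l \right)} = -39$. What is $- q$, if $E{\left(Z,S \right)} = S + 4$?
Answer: $144$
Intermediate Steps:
$E{\left(Z,S \right)} = 4 + S$
$q = -144$ ($q = 6 \left(\left(18 + \left(\left(4 + 1\right) + \left(8 + 0\right) \left(- (3 - 2)\right)\right)\right) - 39\right) = 6 \left(\left(18 + \left(5 + 8 \left(\left(-1\right) 1\right)\right)\right) - 39\right) = 6 \left(\left(18 + \left(5 + 8 \left(-1\right)\right)\right) - 39\right) = 6 \left(\left(18 + \left(5 - 8\right)\right) - 39\right) = 6 \left(\left(18 - 3\right) - 39\right) = 6 \left(15 - 39\right) = 6 \left(-24\right) = -144$)
$- q = \left(-1\right) \left(-144\right) = 144$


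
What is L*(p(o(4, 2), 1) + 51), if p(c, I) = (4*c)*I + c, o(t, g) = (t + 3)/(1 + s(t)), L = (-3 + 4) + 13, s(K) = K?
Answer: 812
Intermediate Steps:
L = 14 (L = 1 + 13 = 14)
o(t, g) = (3 + t)/(1 + t) (o(t, g) = (t + 3)/(1 + t) = (3 + t)/(1 + t))
p(c, I) = c + 4*I*c (p(c, I) = 4*I*c + c = c + 4*I*c)
L*(p(o(4, 2), 1) + 51) = 14*(((3 + 4)/(1 + 4))*(1 + 4*1) + 51) = 14*((7/5)*(1 + 4) + 51) = 14*(((1/5)*7)*5 + 51) = 14*((7/5)*5 + 51) = 14*(7 + 51) = 14*58 = 812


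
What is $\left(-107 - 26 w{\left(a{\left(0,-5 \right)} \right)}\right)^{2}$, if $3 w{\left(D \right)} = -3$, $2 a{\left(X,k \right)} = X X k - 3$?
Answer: $6561$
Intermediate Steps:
$a{\left(X,k \right)} = - \frac{3}{2} + \frac{k X^{2}}{2}$ ($a{\left(X,k \right)} = \frac{X X k - 3}{2} = \frac{X^{2} k - 3}{2} = \frac{k X^{2} - 3}{2} = \frac{-3 + k X^{2}}{2} = - \frac{3}{2} + \frac{k X^{2}}{2}$)
$w{\left(D \right)} = -1$ ($w{\left(D \right)} = \frac{1}{3} \left(-3\right) = -1$)
$\left(-107 - 26 w{\left(a{\left(0,-5 \right)} \right)}\right)^{2} = \left(-107 - -26\right)^{2} = \left(-107 + 26\right)^{2} = \left(-81\right)^{2} = 6561$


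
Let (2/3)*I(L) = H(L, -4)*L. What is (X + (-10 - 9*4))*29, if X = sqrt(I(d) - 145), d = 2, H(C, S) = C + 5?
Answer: -1334 + 58*I*sqrt(31) ≈ -1334.0 + 322.93*I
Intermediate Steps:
H(C, S) = 5 + C
I(L) = 3*L*(5 + L)/2 (I(L) = 3*((5 + L)*L)/2 = 3*(L*(5 + L))/2 = 3*L*(5 + L)/2)
X = 2*I*sqrt(31) (X = sqrt((3/2)*2*(5 + 2) - 145) = sqrt((3/2)*2*7 - 145) = sqrt(21 - 145) = sqrt(-124) = 2*I*sqrt(31) ≈ 11.136*I)
(X + (-10 - 9*4))*29 = (2*I*sqrt(31) + (-10 - 9*4))*29 = (2*I*sqrt(31) + (-10 - 36))*29 = (2*I*sqrt(31) - 46)*29 = (-46 + 2*I*sqrt(31))*29 = -1334 + 58*I*sqrt(31)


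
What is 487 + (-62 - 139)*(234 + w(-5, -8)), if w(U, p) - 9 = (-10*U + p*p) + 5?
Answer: -72275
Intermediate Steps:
w(U, p) = 14 + p² - 10*U (w(U, p) = 9 + ((-10*U + p*p) + 5) = 9 + ((-10*U + p²) + 5) = 9 + ((p² - 10*U) + 5) = 9 + (5 + p² - 10*U) = 14 + p² - 10*U)
487 + (-62 - 139)*(234 + w(-5, -8)) = 487 + (-62 - 139)*(234 + (14 + (-8)² - 10*(-5))) = 487 - 201*(234 + (14 + 64 + 50)) = 487 - 201*(234 + 128) = 487 - 201*362 = 487 - 72762 = -72275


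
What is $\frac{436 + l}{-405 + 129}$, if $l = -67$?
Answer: $- \frac{123}{92} \approx -1.337$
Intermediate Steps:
$\frac{436 + l}{-405 + 129} = \frac{436 - 67}{-405 + 129} = \frac{369}{-276} = 369 \left(- \frac{1}{276}\right) = - \frac{123}{92}$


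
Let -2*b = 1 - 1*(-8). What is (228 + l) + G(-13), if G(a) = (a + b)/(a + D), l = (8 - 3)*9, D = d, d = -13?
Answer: 14231/52 ≈ 273.67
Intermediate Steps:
D = -13
b = -9/2 (b = -(1 - 1*(-8))/2 = -(1 + 8)/2 = -½*9 = -9/2 ≈ -4.5000)
l = 45 (l = 5*9 = 45)
G(a) = (-9/2 + a)/(-13 + a) (G(a) = (a - 9/2)/(a - 13) = (-9/2 + a)/(-13 + a))
(228 + l) + G(-13) = (228 + 45) + (-9/2 - 13)/(-13 - 13) = 273 - 35/2/(-26) = 273 - 1/26*(-35/2) = 273 + 35/52 = 14231/52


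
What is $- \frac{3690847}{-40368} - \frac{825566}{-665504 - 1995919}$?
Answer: $\frac{3285410514523}{35812107888} \approx 91.74$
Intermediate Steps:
$- \frac{3690847}{-40368} - \frac{825566}{-665504 - 1995919} = \left(-3690847\right) \left(- \frac{1}{40368}\right) - \frac{825566}{-665504 - 1995919} = \frac{3690847}{40368} - \frac{825566}{-2661423} = \frac{3690847}{40368} - - \frac{825566}{2661423} = \frac{3690847}{40368} + \frac{825566}{2661423} = \frac{3285410514523}{35812107888}$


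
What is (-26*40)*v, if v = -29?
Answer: 30160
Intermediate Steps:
(-26*40)*v = -26*40*(-29) = -1040*(-29) = 30160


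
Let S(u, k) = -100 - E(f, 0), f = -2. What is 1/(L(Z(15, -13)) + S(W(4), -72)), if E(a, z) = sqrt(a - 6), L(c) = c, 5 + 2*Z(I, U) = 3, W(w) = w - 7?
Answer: I/(-101*I + 2*sqrt(2)) ≈ -0.0098932 + 0.00027705*I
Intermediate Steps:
W(w) = -7 + w
Z(I, U) = -1 (Z(I, U) = -5/2 + (1/2)*3 = -5/2 + 3/2 = -1)
E(a, z) = sqrt(-6 + a)
S(u, k) = -100 - 2*I*sqrt(2) (S(u, k) = -100 - sqrt(-6 - 2) = -100 - sqrt(-8) = -100 - 2*I*sqrt(2))
1/(L(Z(15, -13)) + S(W(4), -72)) = 1/(-1 + (-100 - 2*I*sqrt(2))) = 1/(-101 - 2*I*sqrt(2))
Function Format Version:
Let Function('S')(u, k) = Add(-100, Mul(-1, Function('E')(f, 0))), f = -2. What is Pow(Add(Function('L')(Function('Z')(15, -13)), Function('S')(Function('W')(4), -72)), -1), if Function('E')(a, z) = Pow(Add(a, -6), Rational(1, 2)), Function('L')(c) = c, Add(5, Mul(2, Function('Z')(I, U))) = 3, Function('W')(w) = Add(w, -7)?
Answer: Mul(I, Pow(Add(Mul(-101, I), Mul(2, Pow(2, Rational(1, 2)))), -1)) ≈ Add(-0.0098932, Mul(0.00027705, I))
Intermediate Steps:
Function('W')(w) = Add(-7, w)
Function('Z')(I, U) = -1 (Function('Z')(I, U) = Add(Rational(-5, 2), Mul(Rational(1, 2), 3)) = Add(Rational(-5, 2), Rational(3, 2)) = -1)
Function('E')(a, z) = Pow(Add(-6, a), Rational(1, 2))
Function('S')(u, k) = Add(-100, Mul(-2, I, Pow(2, Rational(1, 2)))) (Function('S')(u, k) = Add(-100, Mul(-1, Pow(Add(-6, -2), Rational(1, 2)))) = Add(-100, Mul(-1, Pow(-8, Rational(1, 2)))) = Add(-100, Mul(-1, Mul(2, I, Pow(2, Rational(1, 2))))) = Add(-100, Mul(-2, I, Pow(2, Rational(1, 2)))))
Pow(Add(Function('L')(Function('Z')(15, -13)), Function('S')(Function('W')(4), -72)), -1) = Pow(Add(-1, Add(-100, Mul(-2, I, Pow(2, Rational(1, 2))))), -1) = Pow(Add(-101, Mul(-2, I, Pow(2, Rational(1, 2)))), -1)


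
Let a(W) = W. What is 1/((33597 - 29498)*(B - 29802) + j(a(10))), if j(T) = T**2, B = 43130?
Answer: 1/54631572 ≈ 1.8304e-8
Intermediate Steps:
1/((33597 - 29498)*(B - 29802) + j(a(10))) = 1/((33597 - 29498)*(43130 - 29802) + 10**2) = 1/(4099*13328 + 100) = 1/(54631472 + 100) = 1/54631572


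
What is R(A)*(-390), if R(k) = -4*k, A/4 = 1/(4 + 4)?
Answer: 780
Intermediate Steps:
A = ½ (A = 4/(4 + 4) = 4/8 = 4*(⅛) = ½ ≈ 0.50000)
R(A)*(-390) = -4*½*(-390) = -2*(-390) = 780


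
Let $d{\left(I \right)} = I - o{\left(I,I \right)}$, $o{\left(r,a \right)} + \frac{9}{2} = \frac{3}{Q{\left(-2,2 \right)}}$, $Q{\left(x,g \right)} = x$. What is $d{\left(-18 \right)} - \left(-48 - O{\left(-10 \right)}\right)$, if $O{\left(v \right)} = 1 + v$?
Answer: $27$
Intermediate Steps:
$o{\left(r,a \right)} = -6$ ($o{\left(r,a \right)} = - \frac{9}{2} + \frac{3}{-2} = - \frac{9}{2} + 3 \left(- \frac{1}{2}\right) = - \frac{9}{2} - \frac{3}{2} = -6$)
$d{\left(I \right)} = 6 + I$ ($d{\left(I \right)} = I - -6 = I + 6 = 6 + I$)
$d{\left(-18 \right)} - \left(-48 - O{\left(-10 \right)}\right) = \left(6 - 18\right) - \left(-48 - \left(1 - 10\right)\right) = -12 - \left(-48 - -9\right) = -12 - \left(-48 + 9\right) = -12 - -39 = -12 + 39 = 27$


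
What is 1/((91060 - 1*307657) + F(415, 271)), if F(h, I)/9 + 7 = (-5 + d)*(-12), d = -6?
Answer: -1/215472 ≈ -4.6410e-6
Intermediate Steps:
F(h, I) = 1125 (F(h, I) = -63 + 9*((-5 - 6)*(-12)) = -63 + 9*(-11*(-12)) = -63 + 9*132 = -63 + 1188 = 1125)
1/((91060 - 1*307657) + F(415, 271)) = 1/((91060 - 1*307657) + 1125) = 1/((91060 - 307657) + 1125) = 1/(-216597 + 1125) = 1/(-215472) = -1/215472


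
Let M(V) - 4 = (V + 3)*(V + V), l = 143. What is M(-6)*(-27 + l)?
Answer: 4640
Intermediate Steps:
M(V) = 4 + 2*V*(3 + V) (M(V) = 4 + (V + 3)*(V + V) = 4 + (3 + V)*(2*V) = 4 + 2*V*(3 + V))
M(-6)*(-27 + l) = (4 + 2*(-6)² + 6*(-6))*(-27 + 143) = (4 + 2*36 - 36)*116 = (4 + 72 - 36)*116 = 40*116 = 4640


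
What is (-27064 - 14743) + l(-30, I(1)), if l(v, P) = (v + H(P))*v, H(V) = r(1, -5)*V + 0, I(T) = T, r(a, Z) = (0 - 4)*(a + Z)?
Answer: -41387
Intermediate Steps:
r(a, Z) = -4*Z - 4*a (r(a, Z) = -4*(Z + a) = -4*Z - 4*a)
H(V) = 16*V (H(V) = (-4*(-5) - 4*1)*V + 0 = (20 - 4)*V + 0 = 16*V + 0 = 16*V)
l(v, P) = v*(v + 16*P) (l(v, P) = (v + 16*P)*v = v*(v + 16*P))
(-27064 - 14743) + l(-30, I(1)) = (-27064 - 14743) - 30*(-30 + 16*1) = -41807 - 30*(-30 + 16) = -41807 - 30*(-14) = -41807 + 420 = -41387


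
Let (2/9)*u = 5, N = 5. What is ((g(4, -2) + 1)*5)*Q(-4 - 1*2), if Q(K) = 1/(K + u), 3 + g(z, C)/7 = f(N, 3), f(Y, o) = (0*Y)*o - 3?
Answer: -410/33 ≈ -12.424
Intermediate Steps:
u = 45/2 (u = (9/2)*5 = 45/2 ≈ 22.500)
f(Y, o) = -3 (f(Y, o) = 0*o - 3 = 0 - 3 = -3)
g(z, C) = -42 (g(z, C) = -21 + 7*(-3) = -21 - 21 = -42)
Q(K) = 1/(45/2 + K) (Q(K) = 1/(K + 45/2) = 1/(45/2 + K))
((g(4, -2) + 1)*5)*Q(-4 - 1*2) = ((-42 + 1)*5)*(2/(45 + 2*(-4 - 1*2))) = (-41*5)*(2/(45 + 2*(-4 - 2))) = -410/(45 + 2*(-6)) = -410/(45 - 12) = -410/33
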